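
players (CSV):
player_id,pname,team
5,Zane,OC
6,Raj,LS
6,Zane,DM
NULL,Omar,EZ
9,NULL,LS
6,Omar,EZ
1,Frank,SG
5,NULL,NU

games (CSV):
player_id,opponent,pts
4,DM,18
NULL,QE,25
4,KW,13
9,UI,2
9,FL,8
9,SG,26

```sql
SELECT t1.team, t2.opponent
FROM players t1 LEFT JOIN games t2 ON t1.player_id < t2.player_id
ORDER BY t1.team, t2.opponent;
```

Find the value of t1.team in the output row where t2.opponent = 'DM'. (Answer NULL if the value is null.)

SG

LEFT JOIN keeps every row from `players`; unmatched rows get NULL for `games`'s columns.
Matching on t1.player_id < t2.player_id. A NULL in a compared column never satisfies the condition.
- t1[0] player_id=5 → 3 match(es) in t2 → 3 row(s).
- t1[1] player_id=6 → 3 match(es) in t2 → 3 row(s).
- t1[2] player_id=6 → 3 match(es) in t2 → 3 row(s).
- t1[3] player_id=NULL → no match; kept with NULLs on the t2 side.
- t1[4] player_id=9 → no match; kept with NULLs on the t2 side.
- t1[5] player_id=6 → 3 match(es) in t2 → 3 row(s).
- t1[6] player_id=1 → 5 match(es) in t2 → 5 row(s).
- t1[7] player_id=5 → 3 match(es) in t2 → 3 row(s).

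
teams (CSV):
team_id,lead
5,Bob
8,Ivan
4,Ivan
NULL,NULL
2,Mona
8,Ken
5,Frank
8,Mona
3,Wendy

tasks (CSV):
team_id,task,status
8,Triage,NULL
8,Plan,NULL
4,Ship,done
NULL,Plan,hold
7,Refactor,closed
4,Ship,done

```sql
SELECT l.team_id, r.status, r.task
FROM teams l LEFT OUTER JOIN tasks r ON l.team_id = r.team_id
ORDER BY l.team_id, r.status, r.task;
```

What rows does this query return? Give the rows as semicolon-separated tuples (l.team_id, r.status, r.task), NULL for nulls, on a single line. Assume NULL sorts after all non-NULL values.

LEFT JOIN keeps every row from `teams`; unmatched rows get NULL for `tasks`'s columns.
Matching on l.team_id = r.team_id. A NULL in a compared column never satisfies the condition.
- l (team_id=5) has no partner → padded with NULL.
- l (team_id=8) pairs with 2 row(s) of r.
- l (team_id=4) pairs with 2 row(s) of r.
- l (team_id=NULL) has no partner → padded with NULL.
- l (team_id=2) has no partner → padded with NULL.
- l (team_id=8) pairs with 2 row(s) of r.
- l (team_id=5) has no partner → padded with NULL.
- l (team_id=8) pairs with 2 row(s) of r.
- l (team_id=3) has no partner → padded with NULL.

(2, NULL, NULL); (3, NULL, NULL); (4, done, Ship); (4, done, Ship); (5, NULL, NULL); (5, NULL, NULL); (8, NULL, Plan); (8, NULL, Plan); (8, NULL, Plan); (8, NULL, Triage); (8, NULL, Triage); (8, NULL, Triage); (NULL, NULL, NULL)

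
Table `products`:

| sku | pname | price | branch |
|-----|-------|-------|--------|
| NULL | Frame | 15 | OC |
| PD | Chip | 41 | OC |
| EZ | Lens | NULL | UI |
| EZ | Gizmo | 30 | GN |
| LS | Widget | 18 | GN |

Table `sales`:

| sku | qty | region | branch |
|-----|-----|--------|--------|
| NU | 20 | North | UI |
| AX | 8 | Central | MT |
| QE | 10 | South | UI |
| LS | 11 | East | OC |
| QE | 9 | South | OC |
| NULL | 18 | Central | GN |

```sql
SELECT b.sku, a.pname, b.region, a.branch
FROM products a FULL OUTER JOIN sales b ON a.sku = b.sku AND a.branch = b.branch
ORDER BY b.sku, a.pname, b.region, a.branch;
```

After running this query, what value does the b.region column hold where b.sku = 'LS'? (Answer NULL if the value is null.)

FULL OUTER JOIN keeps every row from both sides; unmatched rows get NULL for the other side's columns.
Matching on a.sku = b.sku AND a.branch = b.branch. A NULL in a compared column never satisfies the condition.
- sku=NULL, branch=OC: no b row matches, row kept with b columns NULL.
- sku=PD, branch=OC: no b row matches, row kept with b columns NULL.
- sku=EZ, branch=UI: no b row matches, row kept with b columns NULL.
- sku=EZ, branch=GN: no b row matches, row kept with b columns NULL.
- sku=LS, branch=GN: no b row matches, row kept with b columns NULL.
- 6 b row(s) had no a match → kept, a columns NULL.

East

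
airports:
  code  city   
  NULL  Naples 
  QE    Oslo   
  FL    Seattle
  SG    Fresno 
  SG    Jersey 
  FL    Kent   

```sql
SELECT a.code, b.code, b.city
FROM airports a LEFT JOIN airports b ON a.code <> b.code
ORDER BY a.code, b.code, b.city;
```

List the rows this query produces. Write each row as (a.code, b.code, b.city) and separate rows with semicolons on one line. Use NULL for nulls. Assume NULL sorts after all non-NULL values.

(FL, QE, Oslo); (FL, QE, Oslo); (FL, SG, Fresno); (FL, SG, Fresno); (FL, SG, Jersey); (FL, SG, Jersey); (QE, FL, Kent); (QE, FL, Seattle); (QE, SG, Fresno); (QE, SG, Jersey); (SG, FL, Kent); (SG, FL, Kent); (SG, FL, Seattle); (SG, FL, Seattle); (SG, QE, Oslo); (SG, QE, Oslo); (NULL, NULL, NULL)

LEFT JOIN keeps every row from `airports a`; unmatched rows get NULL for `airports b`'s columns.
Matching on a.code <> b.code. A NULL in a compared column never satisfies the condition.
- a row (code=NULL): no match → kept, b columns NULL.
- a row (code=QE): matches 4 b row(s) → 4 output row(s).
- a row (code=FL): matches 3 b row(s) → 3 output row(s).
- a row (code=SG): matches 3 b row(s) → 3 output row(s).
- a row (code=SG): matches 3 b row(s) → 3 output row(s).
- a row (code=FL): matches 3 b row(s) → 3 output row(s).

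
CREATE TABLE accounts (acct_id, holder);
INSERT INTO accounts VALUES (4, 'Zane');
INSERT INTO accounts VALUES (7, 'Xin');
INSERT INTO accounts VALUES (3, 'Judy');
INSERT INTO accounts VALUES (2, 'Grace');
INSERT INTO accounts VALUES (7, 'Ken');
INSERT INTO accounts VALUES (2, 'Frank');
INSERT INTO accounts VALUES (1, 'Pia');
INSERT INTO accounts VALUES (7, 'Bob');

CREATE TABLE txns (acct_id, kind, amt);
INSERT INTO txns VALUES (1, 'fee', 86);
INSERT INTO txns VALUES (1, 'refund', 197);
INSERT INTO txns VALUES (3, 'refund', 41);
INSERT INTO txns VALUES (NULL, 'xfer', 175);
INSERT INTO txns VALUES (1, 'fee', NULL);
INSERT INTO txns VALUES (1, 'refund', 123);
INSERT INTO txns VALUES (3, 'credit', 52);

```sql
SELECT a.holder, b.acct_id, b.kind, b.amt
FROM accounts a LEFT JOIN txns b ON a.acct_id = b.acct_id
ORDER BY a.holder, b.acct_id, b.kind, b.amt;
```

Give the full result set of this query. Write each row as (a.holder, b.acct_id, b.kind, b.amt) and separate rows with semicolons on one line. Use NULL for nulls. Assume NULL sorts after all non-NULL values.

LEFT JOIN keeps every row from `accounts`; unmatched rows get NULL for `txns`'s columns.
Matching on a.acct_id = b.acct_id. A NULL in a compared column never satisfies the condition.
Matched pairs: 6; unmatched a rows kept: 6.

(Bob, NULL, NULL, NULL); (Frank, NULL, NULL, NULL); (Grace, NULL, NULL, NULL); (Judy, 3, credit, 52); (Judy, 3, refund, 41); (Ken, NULL, NULL, NULL); (Pia, 1, fee, 86); (Pia, 1, fee, NULL); (Pia, 1, refund, 123); (Pia, 1, refund, 197); (Xin, NULL, NULL, NULL); (Zane, NULL, NULL, NULL)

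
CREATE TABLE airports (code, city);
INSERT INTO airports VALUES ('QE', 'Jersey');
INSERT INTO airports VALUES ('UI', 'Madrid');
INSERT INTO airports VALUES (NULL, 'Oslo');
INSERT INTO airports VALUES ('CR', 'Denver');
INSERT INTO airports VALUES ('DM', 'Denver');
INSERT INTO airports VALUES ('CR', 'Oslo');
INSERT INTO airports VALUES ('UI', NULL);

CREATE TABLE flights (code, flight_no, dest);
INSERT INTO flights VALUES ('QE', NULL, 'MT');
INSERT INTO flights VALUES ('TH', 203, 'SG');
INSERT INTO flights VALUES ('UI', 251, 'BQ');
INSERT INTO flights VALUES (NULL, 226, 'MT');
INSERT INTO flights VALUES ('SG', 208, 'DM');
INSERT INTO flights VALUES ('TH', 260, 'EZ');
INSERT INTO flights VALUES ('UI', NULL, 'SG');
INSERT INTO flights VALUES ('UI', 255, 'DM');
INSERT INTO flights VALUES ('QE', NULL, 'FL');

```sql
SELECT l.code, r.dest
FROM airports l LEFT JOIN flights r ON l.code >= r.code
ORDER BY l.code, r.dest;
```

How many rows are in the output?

LEFT JOIN keeps every row from `airports`; unmatched rows get NULL for `flights`'s columns.
Matching on l.code >= r.code. A NULL in a compared column never satisfies the condition.
Matched pairs: 18; unmatched l rows kept: 4.
Total: 18 matched + 4 padded = 22 rows.

22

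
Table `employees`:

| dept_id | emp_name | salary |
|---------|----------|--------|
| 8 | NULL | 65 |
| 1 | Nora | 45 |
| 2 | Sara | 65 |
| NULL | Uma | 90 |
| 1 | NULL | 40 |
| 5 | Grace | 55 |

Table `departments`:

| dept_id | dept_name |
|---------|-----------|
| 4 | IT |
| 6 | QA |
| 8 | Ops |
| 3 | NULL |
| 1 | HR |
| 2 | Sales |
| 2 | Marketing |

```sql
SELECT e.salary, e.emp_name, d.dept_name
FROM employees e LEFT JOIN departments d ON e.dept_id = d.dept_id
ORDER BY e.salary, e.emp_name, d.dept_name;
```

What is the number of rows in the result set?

LEFT JOIN keeps every row from `employees`; unmatched rows get NULL for `departments`'s columns.
Matching on e.dept_id = d.dept_id. A NULL in a compared column never satisfies the condition.
- e[0] dept_id=8 → 1 match(es) in d → 1 row(s).
- e[1] dept_id=1 → 1 match(es) in d → 1 row(s).
- e[2] dept_id=2 → 2 match(es) in d → 2 row(s).
- e[3] dept_id=NULL → no match; kept with NULLs on the d side.
- e[4] dept_id=1 → 1 match(es) in d → 1 row(s).
- e[5] dept_id=5 → no match; kept with NULLs on the d side.
Total: 5 matched + 2 padded = 7 rows.

7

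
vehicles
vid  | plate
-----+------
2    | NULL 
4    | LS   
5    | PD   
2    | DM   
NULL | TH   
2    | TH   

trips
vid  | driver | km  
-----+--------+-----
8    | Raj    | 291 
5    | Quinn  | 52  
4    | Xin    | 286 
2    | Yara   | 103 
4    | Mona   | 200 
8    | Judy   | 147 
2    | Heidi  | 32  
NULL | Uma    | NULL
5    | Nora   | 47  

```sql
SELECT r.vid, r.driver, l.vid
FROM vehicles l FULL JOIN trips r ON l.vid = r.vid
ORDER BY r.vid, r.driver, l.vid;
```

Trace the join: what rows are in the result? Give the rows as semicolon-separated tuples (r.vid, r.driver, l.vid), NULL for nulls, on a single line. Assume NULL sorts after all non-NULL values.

(2, Heidi, 2); (2, Heidi, 2); (2, Heidi, 2); (2, Yara, 2); (2, Yara, 2); (2, Yara, 2); (4, Mona, 4); (4, Xin, 4); (5, Nora, 5); (5, Quinn, 5); (8, Judy, NULL); (8, Raj, NULL); (NULL, Uma, NULL); (NULL, NULL, NULL)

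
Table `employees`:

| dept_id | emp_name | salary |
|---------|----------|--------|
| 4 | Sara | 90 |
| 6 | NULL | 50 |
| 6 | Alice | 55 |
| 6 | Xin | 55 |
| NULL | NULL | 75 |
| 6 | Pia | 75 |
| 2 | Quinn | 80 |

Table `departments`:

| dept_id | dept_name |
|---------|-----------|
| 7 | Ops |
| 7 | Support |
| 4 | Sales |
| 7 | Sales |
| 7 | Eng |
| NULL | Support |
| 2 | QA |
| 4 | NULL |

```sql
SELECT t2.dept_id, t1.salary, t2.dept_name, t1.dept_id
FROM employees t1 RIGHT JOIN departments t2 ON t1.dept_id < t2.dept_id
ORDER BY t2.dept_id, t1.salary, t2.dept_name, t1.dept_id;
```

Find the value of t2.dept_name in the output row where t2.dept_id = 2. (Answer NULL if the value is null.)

RIGHT JOIN keeps every row from `departments`; unmatched rows get NULL for `employees`'s columns.
Matching on t1.dept_id < t2.dept_id. A NULL in a compared column never satisfies the condition.
- t1 row (dept_id=4): matches 4 t2 row(s) → 4 output row(s).
- t1 row (dept_id=6): matches 4 t2 row(s) → 4 output row(s).
- t1 row (dept_id=6): matches 4 t2 row(s) → 4 output row(s).
- t1 row (dept_id=6): matches 4 t2 row(s) → 4 output row(s).
- t1 row (dept_id=NULL): no match.
- t1 row (dept_id=6): matches 4 t2 row(s) → 4 output row(s).
- t1 row (dept_id=2): matches 6 t2 row(s) → 6 output row(s).
- plus 2 unmatched t2 row(s), each kept with NULL t1 columns.

QA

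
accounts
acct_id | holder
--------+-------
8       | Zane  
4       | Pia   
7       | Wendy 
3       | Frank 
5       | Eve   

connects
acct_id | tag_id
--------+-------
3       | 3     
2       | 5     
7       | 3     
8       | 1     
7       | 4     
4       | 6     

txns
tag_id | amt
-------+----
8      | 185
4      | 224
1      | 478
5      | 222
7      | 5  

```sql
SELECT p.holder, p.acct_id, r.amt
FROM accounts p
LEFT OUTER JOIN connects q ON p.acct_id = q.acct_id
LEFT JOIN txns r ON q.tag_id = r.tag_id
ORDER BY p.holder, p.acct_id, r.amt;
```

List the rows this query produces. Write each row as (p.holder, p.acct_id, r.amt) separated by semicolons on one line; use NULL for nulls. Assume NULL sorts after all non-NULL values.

(Eve, 5, NULL); (Frank, 3, NULL); (Pia, 4, NULL); (Wendy, 7, 224); (Wendy, 7, NULL); (Zane, 8, 478)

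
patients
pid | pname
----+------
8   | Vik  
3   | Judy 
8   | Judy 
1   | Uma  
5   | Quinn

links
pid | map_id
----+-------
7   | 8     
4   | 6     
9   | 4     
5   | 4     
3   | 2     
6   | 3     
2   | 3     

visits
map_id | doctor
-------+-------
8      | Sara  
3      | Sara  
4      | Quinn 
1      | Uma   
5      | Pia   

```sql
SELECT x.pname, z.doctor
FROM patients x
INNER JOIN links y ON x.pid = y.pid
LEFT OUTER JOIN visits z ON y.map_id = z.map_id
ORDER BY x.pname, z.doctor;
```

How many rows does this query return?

2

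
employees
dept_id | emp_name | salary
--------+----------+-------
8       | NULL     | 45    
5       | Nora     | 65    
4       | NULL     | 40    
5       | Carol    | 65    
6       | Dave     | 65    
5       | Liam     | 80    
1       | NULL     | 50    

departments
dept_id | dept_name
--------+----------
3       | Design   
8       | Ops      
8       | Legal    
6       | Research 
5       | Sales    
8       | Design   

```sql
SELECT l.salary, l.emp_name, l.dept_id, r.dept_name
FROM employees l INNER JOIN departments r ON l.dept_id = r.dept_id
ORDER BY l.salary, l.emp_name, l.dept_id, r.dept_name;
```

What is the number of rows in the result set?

7

INNER JOIN keeps only pairs where the ON condition holds.
Matching on l.dept_id = r.dept_id.
Matched pairs: 7.
Total: 7 rows.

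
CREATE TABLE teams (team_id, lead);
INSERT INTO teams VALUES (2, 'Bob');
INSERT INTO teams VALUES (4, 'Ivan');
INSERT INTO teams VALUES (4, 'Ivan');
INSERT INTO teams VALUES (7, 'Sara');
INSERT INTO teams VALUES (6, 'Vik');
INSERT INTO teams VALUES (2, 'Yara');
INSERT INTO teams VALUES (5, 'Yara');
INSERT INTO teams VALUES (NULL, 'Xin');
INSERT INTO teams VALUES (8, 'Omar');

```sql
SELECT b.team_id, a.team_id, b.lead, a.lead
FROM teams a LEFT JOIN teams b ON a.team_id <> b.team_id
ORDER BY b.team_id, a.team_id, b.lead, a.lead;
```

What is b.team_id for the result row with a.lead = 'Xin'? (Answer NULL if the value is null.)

LEFT JOIN keeps every row from `teams a`; unmatched rows get NULL for `teams b`'s columns.
Matching on a.team_id <> b.team_id. A NULL in a compared column never satisfies the condition.
Matched pairs: 52; unmatched a rows kept: 1.

NULL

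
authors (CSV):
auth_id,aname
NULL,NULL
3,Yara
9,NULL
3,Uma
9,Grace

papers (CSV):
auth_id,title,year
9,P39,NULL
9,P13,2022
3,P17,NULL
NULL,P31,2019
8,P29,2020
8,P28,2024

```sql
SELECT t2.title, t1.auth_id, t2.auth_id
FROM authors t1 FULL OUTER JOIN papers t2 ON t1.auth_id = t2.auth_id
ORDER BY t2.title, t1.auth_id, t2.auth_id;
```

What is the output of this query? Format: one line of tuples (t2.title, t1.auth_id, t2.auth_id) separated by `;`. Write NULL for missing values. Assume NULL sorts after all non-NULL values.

(P13, 9, 9); (P13, 9, 9); (P17, 3, 3); (P17, 3, 3); (P28, NULL, 8); (P29, NULL, 8); (P31, NULL, NULL); (P39, 9, 9); (P39, 9, 9); (NULL, NULL, NULL)

FULL OUTER JOIN keeps every row from both sides; unmatched rows get NULL for the other side's columns.
Matching on t1.auth_id = t2.auth_id. A NULL in a compared column never satisfies the condition.
Matched pairs: 6; unmatched t1 rows kept: 1; unmatched t2 rows kept: 3.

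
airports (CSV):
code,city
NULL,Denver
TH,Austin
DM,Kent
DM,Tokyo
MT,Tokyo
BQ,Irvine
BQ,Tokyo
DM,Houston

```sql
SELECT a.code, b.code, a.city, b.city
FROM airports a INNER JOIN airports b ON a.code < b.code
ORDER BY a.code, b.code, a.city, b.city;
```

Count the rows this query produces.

INNER JOIN keeps only pairs where the ON condition holds.
Matching on a.code < b.code. A NULL in a compared column never satisfies the condition.
- a[0] code=NULL → no match; dropped.
- a[1] code=TH → no match; dropped.
- a[2] code=DM → 2 match(es) in b → 2 row(s).
- a[3] code=DM → 2 match(es) in b → 2 row(s).
- a[4] code=MT → 1 match(es) in b → 1 row(s).
- a[5] code=BQ → 5 match(es) in b → 5 row(s).
- a[6] code=BQ → 5 match(es) in b → 5 row(s).
- a[7] code=DM → 2 match(es) in b → 2 row(s).
Total: 17 rows.

17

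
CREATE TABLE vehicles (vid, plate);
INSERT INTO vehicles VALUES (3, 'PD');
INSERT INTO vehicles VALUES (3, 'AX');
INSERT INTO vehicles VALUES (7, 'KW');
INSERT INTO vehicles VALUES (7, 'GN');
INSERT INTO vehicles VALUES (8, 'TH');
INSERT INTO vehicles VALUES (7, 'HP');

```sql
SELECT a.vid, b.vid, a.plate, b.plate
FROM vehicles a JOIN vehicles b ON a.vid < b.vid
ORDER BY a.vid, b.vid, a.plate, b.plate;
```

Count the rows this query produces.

INNER JOIN keeps only pairs where the ON condition holds.
Matching on a.vid < b.vid.
- a row (vid=3): matches 4 b row(s) → 4 output row(s).
- a row (vid=3): matches 4 b row(s) → 4 output row(s).
- a row (vid=7): matches 1 b row(s) → 1 output row(s).
- a row (vid=7): matches 1 b row(s) → 1 output row(s).
- a row (vid=8): no match → dropped.
- a row (vid=7): matches 1 b row(s) → 1 output row(s).
Total: 11 rows.

11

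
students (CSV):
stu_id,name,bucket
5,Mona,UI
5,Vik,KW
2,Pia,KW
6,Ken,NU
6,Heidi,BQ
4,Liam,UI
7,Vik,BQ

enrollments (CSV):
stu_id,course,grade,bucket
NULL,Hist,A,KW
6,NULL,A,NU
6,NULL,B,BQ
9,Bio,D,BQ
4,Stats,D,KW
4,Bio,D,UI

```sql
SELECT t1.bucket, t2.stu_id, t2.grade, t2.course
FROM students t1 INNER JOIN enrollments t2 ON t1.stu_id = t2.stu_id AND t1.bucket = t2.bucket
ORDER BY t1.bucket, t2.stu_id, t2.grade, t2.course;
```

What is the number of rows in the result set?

3

INNER JOIN keeps only pairs where the ON condition holds.
Matching on t1.stu_id = t2.stu_id AND t1.bucket = t2.bucket. A NULL in a compared column never satisfies the condition.
- t1[0] stu_id=5, bucket=UI → no match; dropped.
- t1[1] stu_id=5, bucket=KW → no match; dropped.
- t1[2] stu_id=2, bucket=KW → no match; dropped.
- t1[3] stu_id=6, bucket=NU → 1 match(es) in t2 → 1 row(s).
- t1[4] stu_id=6, bucket=BQ → 1 match(es) in t2 → 1 row(s).
- t1[5] stu_id=4, bucket=UI → 1 match(es) in t2 → 1 row(s).
- t1[6] stu_id=7, bucket=BQ → no match; dropped.
Total: 3 rows.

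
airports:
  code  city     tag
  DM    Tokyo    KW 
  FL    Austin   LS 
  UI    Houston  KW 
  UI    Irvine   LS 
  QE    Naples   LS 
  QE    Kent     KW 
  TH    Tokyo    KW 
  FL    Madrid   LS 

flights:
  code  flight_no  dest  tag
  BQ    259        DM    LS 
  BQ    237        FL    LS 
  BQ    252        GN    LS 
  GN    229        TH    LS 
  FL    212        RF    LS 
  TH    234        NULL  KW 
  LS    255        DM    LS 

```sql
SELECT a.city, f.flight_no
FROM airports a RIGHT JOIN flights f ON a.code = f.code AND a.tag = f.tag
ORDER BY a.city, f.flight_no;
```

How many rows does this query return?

RIGHT JOIN keeps every row from `flights`; unmatched rows get NULL for `airports`'s columns.
Matching on a.code = f.code AND a.tag = f.tag.
Matched pairs: 3; unmatched f rows kept: 5.
Total: 3 matched + 5 padded = 8 rows.

8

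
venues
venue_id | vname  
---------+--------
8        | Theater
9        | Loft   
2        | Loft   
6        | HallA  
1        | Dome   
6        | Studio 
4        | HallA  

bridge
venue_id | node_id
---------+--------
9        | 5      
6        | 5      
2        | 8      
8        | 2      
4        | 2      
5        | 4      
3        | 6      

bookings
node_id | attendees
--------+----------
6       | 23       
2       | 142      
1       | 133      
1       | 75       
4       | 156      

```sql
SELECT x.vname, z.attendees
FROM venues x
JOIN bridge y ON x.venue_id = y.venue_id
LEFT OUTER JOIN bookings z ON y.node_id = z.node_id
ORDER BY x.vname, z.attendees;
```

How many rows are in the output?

Evaluate left to right. First `venues x INNER JOIN bridge y` on venue_id: 6 row(s).
Then LEFT JOIN `bookings z` on node_id: each of those 6 rows is kept; rows whose y.node_id has no match in z get NULL for z's columns.
Result: 6 row(s).

6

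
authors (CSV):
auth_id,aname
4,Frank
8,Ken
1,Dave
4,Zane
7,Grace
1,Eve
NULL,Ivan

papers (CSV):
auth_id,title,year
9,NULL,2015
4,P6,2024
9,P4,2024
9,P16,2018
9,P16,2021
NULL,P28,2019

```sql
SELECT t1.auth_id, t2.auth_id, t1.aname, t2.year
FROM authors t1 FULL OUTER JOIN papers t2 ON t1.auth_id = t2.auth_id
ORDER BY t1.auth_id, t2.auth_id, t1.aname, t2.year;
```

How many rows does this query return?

12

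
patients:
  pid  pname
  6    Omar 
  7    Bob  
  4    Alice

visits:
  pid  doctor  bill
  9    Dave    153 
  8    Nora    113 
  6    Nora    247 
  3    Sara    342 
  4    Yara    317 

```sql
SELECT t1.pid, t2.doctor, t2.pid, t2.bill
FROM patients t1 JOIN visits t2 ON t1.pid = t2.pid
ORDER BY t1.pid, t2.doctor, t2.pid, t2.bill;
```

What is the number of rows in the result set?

2

INNER JOIN keeps only pairs where the ON condition holds.
Matching on t1.pid = t2.pid.
Matched pairs: 2.
Total: 2 rows.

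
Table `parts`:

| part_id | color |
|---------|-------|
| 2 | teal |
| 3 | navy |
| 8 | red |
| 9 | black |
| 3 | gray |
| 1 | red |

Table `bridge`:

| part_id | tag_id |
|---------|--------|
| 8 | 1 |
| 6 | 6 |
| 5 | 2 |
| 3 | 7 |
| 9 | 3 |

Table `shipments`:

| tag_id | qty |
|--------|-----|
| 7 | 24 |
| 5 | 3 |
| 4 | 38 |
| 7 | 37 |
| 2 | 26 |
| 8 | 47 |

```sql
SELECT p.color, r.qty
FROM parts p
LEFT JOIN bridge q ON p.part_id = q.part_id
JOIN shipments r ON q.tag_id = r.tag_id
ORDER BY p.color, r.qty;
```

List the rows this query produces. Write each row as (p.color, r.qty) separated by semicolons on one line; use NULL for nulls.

Joins associate left-to-right: parts LEFT JOIN bridge on part_id gives 6 intermediate row(s).
Then INNER JOIN `shipments r` on tag_id: keep only rows whose q.tag_id appears in r.

(gray, 24); (gray, 37); (navy, 24); (navy, 37)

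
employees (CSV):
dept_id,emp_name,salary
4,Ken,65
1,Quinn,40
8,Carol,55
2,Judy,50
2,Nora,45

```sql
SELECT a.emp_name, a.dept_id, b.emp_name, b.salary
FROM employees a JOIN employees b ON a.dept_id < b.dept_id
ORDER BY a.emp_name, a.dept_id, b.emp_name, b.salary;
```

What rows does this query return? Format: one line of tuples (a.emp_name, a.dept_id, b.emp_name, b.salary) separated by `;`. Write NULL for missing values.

(Judy, 2, Carol, 55); (Judy, 2, Ken, 65); (Ken, 4, Carol, 55); (Nora, 2, Carol, 55); (Nora, 2, Ken, 65); (Quinn, 1, Carol, 55); (Quinn, 1, Judy, 50); (Quinn, 1, Ken, 65); (Quinn, 1, Nora, 45)

INNER JOIN keeps only pairs where the ON condition holds.
Matching on a.dept_id < b.dept_id.
Matched pairs: 9.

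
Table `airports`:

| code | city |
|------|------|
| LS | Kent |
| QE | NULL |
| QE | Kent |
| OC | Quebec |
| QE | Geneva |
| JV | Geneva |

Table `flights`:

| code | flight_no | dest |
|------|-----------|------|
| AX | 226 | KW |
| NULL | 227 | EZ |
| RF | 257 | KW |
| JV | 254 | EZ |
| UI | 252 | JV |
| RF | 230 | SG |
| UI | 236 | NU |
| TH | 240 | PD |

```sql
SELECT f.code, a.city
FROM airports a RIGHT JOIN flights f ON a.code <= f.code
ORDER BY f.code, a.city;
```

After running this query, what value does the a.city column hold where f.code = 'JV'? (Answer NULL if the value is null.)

RIGHT JOIN keeps every row from `flights`; unmatched rows get NULL for `airports`'s columns.
Matching on a.code <= f.code. A NULL in a compared column never satisfies the condition.
- a[0] code=LS → 5 match(es) in f → 5 row(s).
- a[1] code=QE → 5 match(es) in f → 5 row(s).
- a[2] code=QE → 5 match(es) in f → 5 row(s).
- a[3] code=OC → 5 match(es) in f → 5 row(s).
- a[4] code=QE → 5 match(es) in f → 5 row(s).
- a[5] code=JV → 6 match(es) in f → 6 row(s).
- 2 row(s) from f found no a partner → padded with NULL.

Geneva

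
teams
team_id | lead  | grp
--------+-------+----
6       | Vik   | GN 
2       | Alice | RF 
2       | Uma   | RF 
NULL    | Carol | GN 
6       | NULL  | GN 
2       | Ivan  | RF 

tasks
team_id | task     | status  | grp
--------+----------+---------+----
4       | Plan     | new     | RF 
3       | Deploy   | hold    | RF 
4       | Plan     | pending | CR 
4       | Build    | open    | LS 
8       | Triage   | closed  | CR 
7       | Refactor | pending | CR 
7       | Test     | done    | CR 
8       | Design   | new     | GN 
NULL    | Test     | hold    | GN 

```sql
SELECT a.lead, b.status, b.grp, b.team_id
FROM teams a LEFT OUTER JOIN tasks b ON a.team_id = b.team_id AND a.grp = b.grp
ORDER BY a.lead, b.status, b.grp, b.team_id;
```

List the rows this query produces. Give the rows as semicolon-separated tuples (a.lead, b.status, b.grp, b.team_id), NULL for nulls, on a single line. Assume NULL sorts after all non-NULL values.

(Alice, NULL, NULL, NULL); (Carol, NULL, NULL, NULL); (Ivan, NULL, NULL, NULL); (Uma, NULL, NULL, NULL); (Vik, NULL, NULL, NULL); (NULL, NULL, NULL, NULL)

LEFT JOIN keeps every row from `teams`; unmatched rows get NULL for `tasks`'s columns.
Matching on a.team_id = b.team_id AND a.grp = b.grp. A NULL in a compared column never satisfies the condition.
- a (team_id=6, grp=GN) has no partner → padded with NULL.
- a (team_id=2, grp=RF) has no partner → padded with NULL.
- a (team_id=2, grp=RF) has no partner → padded with NULL.
- a (team_id=NULL, grp=GN) has no partner → padded with NULL.
- a (team_id=6, grp=GN) has no partner → padded with NULL.
- a (team_id=2, grp=RF) has no partner → padded with NULL.
After projecting and ordering:
a.lead | b.status | b.grp | b.team_id
Alice | NULL | NULL | NULL
Carol | NULL | NULL | NULL
Ivan | NULL | NULL | NULL
Uma | NULL | NULL | NULL
Vik | NULL | NULL | NULL
NULL | NULL | NULL | NULL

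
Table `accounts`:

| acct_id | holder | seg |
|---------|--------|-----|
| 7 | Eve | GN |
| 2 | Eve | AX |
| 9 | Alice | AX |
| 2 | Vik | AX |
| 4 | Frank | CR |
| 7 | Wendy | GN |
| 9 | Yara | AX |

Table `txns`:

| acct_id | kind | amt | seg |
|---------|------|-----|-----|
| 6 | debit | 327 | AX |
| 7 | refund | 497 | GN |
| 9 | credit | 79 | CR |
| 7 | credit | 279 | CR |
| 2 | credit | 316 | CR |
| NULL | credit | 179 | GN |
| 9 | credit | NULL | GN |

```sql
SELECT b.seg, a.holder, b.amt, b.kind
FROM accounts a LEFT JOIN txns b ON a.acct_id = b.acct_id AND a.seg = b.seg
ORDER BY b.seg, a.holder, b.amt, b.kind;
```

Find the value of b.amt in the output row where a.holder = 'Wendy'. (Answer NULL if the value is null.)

497

LEFT JOIN keeps every row from `accounts`; unmatched rows get NULL for `txns`'s columns.
Matching on a.acct_id = b.acct_id AND a.seg = b.seg. A NULL in a compared column never satisfies the condition.
- a[0] acct_id=7, seg=GN → 1 match(es) in b → 1 row(s).
- a[1] acct_id=2, seg=AX → no match; kept with NULLs on the b side.
- a[2] acct_id=9, seg=AX → no match; kept with NULLs on the b side.
- a[3] acct_id=2, seg=AX → no match; kept with NULLs on the b side.
- a[4] acct_id=4, seg=CR → no match; kept with NULLs on the b side.
- a[5] acct_id=7, seg=GN → 1 match(es) in b → 1 row(s).
- a[6] acct_id=9, seg=AX → no match; kept with NULLs on the b side.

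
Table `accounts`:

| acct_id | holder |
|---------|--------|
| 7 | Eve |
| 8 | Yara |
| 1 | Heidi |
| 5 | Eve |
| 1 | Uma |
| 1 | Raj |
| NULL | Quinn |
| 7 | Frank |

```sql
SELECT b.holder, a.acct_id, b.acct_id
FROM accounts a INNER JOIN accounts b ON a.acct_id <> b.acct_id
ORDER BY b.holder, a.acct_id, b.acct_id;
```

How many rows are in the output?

34

INNER JOIN keeps only pairs where the ON condition holds.
Matching on a.acct_id <> b.acct_id. A NULL in a compared column never satisfies the condition.
- a row (acct_id=7): matches 5 b row(s) → 5 output row(s).
- a row (acct_id=8): matches 6 b row(s) → 6 output row(s).
- a row (acct_id=1): matches 4 b row(s) → 4 output row(s).
- a row (acct_id=5): matches 6 b row(s) → 6 output row(s).
- a row (acct_id=1): matches 4 b row(s) → 4 output row(s).
- a row (acct_id=1): matches 4 b row(s) → 4 output row(s).
- a row (acct_id=NULL): no match → dropped.
- a row (acct_id=7): matches 5 b row(s) → 5 output row(s).
Total: 34 rows.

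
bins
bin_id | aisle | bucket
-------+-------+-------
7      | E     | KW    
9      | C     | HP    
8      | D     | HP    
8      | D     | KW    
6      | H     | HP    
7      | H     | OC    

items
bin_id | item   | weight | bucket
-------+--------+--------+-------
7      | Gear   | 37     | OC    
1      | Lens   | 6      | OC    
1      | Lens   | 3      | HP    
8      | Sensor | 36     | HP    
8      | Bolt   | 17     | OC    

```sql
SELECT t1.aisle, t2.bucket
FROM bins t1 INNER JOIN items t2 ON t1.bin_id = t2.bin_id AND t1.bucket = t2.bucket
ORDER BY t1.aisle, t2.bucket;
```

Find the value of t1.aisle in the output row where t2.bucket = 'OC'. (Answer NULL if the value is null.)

H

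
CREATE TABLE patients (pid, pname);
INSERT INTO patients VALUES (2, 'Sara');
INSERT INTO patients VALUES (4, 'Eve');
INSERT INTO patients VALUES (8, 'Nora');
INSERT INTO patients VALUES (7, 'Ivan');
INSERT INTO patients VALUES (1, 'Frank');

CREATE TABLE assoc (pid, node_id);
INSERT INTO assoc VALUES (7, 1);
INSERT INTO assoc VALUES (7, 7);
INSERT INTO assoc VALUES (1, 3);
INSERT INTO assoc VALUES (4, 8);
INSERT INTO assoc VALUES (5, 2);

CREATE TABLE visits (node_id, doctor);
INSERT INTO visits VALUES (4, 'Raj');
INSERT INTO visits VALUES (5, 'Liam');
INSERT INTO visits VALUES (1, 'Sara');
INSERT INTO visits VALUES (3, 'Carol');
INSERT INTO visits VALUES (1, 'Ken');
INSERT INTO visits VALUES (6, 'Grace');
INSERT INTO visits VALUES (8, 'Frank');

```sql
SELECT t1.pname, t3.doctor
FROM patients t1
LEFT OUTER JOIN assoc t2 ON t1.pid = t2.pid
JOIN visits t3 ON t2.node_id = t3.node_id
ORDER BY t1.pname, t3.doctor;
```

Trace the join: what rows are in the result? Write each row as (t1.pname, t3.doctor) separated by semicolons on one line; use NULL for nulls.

(Eve, Frank); (Frank, Carol); (Ivan, Ken); (Ivan, Sara)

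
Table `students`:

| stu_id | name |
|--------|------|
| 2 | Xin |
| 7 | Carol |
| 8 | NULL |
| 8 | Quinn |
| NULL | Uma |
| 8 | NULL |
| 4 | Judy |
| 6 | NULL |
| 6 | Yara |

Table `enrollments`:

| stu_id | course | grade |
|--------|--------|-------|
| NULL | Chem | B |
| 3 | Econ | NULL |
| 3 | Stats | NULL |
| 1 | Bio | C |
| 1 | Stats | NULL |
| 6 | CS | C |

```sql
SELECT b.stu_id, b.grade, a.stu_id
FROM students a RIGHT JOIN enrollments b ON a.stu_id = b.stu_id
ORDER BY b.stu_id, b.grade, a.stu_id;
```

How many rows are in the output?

RIGHT JOIN keeps every row from `enrollments`; unmatched rows get NULL for `students`'s columns.
Matching on a.stu_id = b.stu_id. A NULL in a compared column never satisfies the condition.
- stu_id=2: no matching b row.
- stu_id=7: no matching b row.
- stu_id=8: no matching b row.
- stu_id=8: no matching b row.
- stu_id=NULL: no matching b row.
- stu_id=8: no matching b row.
- stu_id=4: no matching b row.
- stu_id=6: 1 matching b row(s), so 1 row(s) emitted.
- stu_id=6: 1 matching b row(s), so 1 row(s) emitted.
- 5 b row(s) had no a match → kept, a columns NULL.
Total: 2 matched + 5 padded = 7 rows.

7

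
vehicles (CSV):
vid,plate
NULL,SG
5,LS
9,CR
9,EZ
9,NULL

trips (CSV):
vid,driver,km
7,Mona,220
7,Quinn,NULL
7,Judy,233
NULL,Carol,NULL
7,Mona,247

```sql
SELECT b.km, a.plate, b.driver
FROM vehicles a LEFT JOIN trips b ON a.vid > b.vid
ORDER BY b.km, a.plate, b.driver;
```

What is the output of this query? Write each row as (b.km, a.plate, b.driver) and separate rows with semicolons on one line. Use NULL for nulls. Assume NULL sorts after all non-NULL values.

(220, CR, Mona); (220, EZ, Mona); (220, NULL, Mona); (233, CR, Judy); (233, EZ, Judy); (233, NULL, Judy); (247, CR, Mona); (247, EZ, Mona); (247, NULL, Mona); (NULL, CR, Quinn); (NULL, EZ, Quinn); (NULL, LS, NULL); (NULL, SG, NULL); (NULL, NULL, Quinn)

LEFT JOIN keeps every row from `vehicles`; unmatched rows get NULL for `trips`'s columns.
Matching on a.vid > b.vid. A NULL in a compared column never satisfies the condition.
Matched pairs: 12; unmatched a rows kept: 2.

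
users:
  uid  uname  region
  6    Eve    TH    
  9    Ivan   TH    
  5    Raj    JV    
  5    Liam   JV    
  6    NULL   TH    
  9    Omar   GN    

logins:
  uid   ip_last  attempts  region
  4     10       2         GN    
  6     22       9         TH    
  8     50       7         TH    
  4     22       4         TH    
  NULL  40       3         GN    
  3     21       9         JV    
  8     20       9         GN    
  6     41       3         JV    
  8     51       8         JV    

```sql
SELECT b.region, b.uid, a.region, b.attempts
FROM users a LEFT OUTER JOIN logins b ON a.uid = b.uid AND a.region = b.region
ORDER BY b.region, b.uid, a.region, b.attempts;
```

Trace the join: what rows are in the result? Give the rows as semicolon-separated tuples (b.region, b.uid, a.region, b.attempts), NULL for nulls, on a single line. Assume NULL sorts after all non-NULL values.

LEFT JOIN keeps every row from `users`; unmatched rows get NULL for `logins`'s columns.
Matching on a.uid = b.uid AND a.region = b.region. A NULL in a compared column never satisfies the condition.
- a[0] uid=6, region=TH → 1 match(es) in b → 1 row(s).
- a[1] uid=9, region=TH → no match; kept with NULLs on the b side.
- a[2] uid=5, region=JV → no match; kept with NULLs on the b side.
- a[3] uid=5, region=JV → no match; kept with NULLs on the b side.
- a[4] uid=6, region=TH → 1 match(es) in b → 1 row(s).
- a[5] uid=9, region=GN → no match; kept with NULLs on the b side.
After projecting and ordering:
b.region | b.uid | a.region | b.attempts
TH | 6 | TH | 9
TH | 6 | TH | 9
NULL | NULL | GN | NULL
NULL | NULL | JV | NULL
NULL | NULL | JV | NULL
NULL | NULL | TH | NULL

(TH, 6, TH, 9); (TH, 6, TH, 9); (NULL, NULL, GN, NULL); (NULL, NULL, JV, NULL); (NULL, NULL, JV, NULL); (NULL, NULL, TH, NULL)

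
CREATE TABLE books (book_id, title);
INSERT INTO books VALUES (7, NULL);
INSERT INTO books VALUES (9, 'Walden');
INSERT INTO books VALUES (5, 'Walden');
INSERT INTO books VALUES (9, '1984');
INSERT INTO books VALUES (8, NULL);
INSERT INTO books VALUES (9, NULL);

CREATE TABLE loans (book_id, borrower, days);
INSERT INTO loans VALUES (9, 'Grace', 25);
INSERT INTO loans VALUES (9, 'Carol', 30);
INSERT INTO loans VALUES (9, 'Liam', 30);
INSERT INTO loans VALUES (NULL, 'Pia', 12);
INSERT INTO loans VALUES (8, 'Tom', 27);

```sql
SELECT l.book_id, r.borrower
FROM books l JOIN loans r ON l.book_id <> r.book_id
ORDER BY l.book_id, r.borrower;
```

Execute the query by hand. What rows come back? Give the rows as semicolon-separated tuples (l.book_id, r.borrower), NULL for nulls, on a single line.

INNER JOIN keeps only pairs where the ON condition holds.
Matching on l.book_id <> r.book_id. A NULL in a compared column never satisfies the condition.
Matched pairs: 14.

(5, Carol); (5, Grace); (5, Liam); (5, Tom); (7, Carol); (7, Grace); (7, Liam); (7, Tom); (8, Carol); (8, Grace); (8, Liam); (9, Tom); (9, Tom); (9, Tom)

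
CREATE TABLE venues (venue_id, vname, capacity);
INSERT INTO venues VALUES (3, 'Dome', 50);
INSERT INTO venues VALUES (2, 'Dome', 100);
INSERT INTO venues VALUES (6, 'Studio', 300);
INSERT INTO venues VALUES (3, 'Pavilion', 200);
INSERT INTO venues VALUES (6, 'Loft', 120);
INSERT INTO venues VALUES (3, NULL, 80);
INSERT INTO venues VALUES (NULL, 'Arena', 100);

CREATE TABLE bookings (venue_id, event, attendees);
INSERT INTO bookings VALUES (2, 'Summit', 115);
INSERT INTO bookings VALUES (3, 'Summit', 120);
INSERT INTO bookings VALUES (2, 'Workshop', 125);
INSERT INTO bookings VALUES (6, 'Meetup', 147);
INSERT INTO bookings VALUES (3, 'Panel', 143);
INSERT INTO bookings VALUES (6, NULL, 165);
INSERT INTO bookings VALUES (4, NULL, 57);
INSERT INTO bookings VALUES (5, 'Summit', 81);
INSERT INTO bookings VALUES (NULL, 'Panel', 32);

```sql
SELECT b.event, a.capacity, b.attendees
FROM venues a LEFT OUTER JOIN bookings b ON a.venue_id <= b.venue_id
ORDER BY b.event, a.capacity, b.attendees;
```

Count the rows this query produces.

31

LEFT JOIN keeps every row from `venues`; unmatched rows get NULL for `bookings`'s columns.
Matching on a.venue_id <= b.venue_id. A NULL in a compared column never satisfies the condition.
Matched pairs: 30; unmatched a rows kept: 1.
Total: 30 matched + 1 padded = 31 rows.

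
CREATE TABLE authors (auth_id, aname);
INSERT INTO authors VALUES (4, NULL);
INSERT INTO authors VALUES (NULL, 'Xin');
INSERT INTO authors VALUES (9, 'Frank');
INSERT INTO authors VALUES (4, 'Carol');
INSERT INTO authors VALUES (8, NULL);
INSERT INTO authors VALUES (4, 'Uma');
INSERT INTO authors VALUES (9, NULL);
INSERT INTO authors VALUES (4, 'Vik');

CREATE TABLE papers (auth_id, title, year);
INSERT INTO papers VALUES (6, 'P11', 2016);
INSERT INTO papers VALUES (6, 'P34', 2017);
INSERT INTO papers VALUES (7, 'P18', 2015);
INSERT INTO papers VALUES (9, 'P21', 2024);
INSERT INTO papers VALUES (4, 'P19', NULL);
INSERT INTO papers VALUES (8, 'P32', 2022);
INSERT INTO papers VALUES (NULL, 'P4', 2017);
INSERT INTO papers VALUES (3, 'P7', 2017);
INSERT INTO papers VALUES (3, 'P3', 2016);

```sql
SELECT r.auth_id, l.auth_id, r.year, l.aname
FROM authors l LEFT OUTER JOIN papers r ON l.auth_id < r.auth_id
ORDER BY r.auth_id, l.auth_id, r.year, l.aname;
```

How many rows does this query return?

LEFT JOIN keeps every row from `authors`; unmatched rows get NULL for `papers`'s columns.
Matching on l.auth_id < r.auth_id. A NULL in a compared column never satisfies the condition.
Matched pairs: 21; unmatched l rows kept: 3.
Total: 21 matched + 3 padded = 24 rows.

24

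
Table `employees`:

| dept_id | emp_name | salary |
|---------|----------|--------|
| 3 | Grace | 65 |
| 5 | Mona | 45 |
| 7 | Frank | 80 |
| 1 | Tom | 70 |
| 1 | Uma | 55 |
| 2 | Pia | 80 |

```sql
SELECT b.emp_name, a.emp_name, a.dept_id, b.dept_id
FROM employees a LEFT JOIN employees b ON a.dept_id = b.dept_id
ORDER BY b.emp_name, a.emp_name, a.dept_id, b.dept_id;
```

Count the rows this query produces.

LEFT JOIN keeps every row from `employees a`; unmatched rows get NULL for `employees b`'s columns.
Matching on a.dept_id = b.dept_id.
- a (dept_id=3) pairs with 1 row(s) of b.
- a (dept_id=5) pairs with 1 row(s) of b.
- a (dept_id=7) pairs with 1 row(s) of b.
- a (dept_id=1) pairs with 2 row(s) of b.
- a (dept_id=1) pairs with 2 row(s) of b.
- a (dept_id=2) pairs with 1 row(s) of b.
Total: 8 rows.

8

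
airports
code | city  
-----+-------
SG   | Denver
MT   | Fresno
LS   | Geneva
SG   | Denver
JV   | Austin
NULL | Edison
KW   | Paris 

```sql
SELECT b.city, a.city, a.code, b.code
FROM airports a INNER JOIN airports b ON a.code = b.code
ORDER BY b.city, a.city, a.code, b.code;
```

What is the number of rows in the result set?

INNER JOIN keeps only pairs where the ON condition holds.
Matching on a.code = b.code. A NULL in a compared column never satisfies the condition.
- a[0] code=SG → 2 match(es) in b → 2 row(s).
- a[1] code=MT → 1 match(es) in b → 1 row(s).
- a[2] code=LS → 1 match(es) in b → 1 row(s).
- a[3] code=SG → 2 match(es) in b → 2 row(s).
- a[4] code=JV → 1 match(es) in b → 1 row(s).
- a[5] code=NULL → no match; dropped.
- a[6] code=KW → 1 match(es) in b → 1 row(s).
Total: 8 rows.

8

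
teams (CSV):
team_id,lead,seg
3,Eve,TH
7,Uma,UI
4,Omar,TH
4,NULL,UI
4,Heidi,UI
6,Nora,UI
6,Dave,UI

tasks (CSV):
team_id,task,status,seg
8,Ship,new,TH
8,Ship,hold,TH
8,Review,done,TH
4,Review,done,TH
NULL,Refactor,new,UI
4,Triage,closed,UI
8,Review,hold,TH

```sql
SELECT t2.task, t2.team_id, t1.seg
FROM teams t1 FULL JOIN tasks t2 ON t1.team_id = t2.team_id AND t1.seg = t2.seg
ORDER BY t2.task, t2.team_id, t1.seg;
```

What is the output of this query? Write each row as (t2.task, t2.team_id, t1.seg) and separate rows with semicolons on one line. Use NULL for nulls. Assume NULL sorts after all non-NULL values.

(Refactor, NULL, NULL); (Review, 4, TH); (Review, 8, NULL); (Review, 8, NULL); (Ship, 8, NULL); (Ship, 8, NULL); (Triage, 4, UI); (Triage, 4, UI); (NULL, NULL, TH); (NULL, NULL, UI); (NULL, NULL, UI); (NULL, NULL, UI)

FULL OUTER JOIN keeps every row from both sides; unmatched rows get NULL for the other side's columns.
Matching on t1.team_id = t2.team_id AND t1.seg = t2.seg. A NULL in a compared column never satisfies the condition.
- t1[0] team_id=3, seg=TH → no match; kept with NULLs on the t2 side.
- t1[1] team_id=7, seg=UI → no match; kept with NULLs on the t2 side.
- t1[2] team_id=4, seg=TH → 1 match(es) in t2 → 1 row(s).
- t1[3] team_id=4, seg=UI → 1 match(es) in t2 → 1 row(s).
- t1[4] team_id=4, seg=UI → 1 match(es) in t2 → 1 row(s).
- t1[5] team_id=6, seg=UI → no match; kept with NULLs on the t2 side.
- t1[6] team_id=6, seg=UI → no match; kept with NULLs on the t2 side.
- 5 t2 row(s) had no t1 match → kept, t1 columns NULL.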